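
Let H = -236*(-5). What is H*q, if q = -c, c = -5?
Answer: 5900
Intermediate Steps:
H = 1180
q = 5 (q = -1*(-5) = 5)
H*q = 1180*5 = 5900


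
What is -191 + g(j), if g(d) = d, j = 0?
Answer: -191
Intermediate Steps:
-191 + g(j) = -191 + 0 = -191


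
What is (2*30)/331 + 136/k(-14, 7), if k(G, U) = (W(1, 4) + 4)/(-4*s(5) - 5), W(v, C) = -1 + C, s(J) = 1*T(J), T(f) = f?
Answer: -1124980/2317 ≈ -485.53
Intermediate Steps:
s(J) = J (s(J) = 1*J = J)
k(G, U) = -7/25 (k(G, U) = ((-1 + 4) + 4)/(-4*5 - 5) = (3 + 4)/(-20 - 5) = 7/(-25) = 7*(-1/25) = -7/25)
(2*30)/331 + 136/k(-14, 7) = (2*30)/331 + 136/(-7/25) = 60*(1/331) + 136*(-25/7) = 60/331 - 3400/7 = -1124980/2317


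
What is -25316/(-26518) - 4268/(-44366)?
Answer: 309087120/294124397 ≈ 1.0509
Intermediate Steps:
-25316/(-26518) - 4268/(-44366) = -25316*(-1/26518) - 4268*(-1/44366) = 12658/13259 + 2134/22183 = 309087120/294124397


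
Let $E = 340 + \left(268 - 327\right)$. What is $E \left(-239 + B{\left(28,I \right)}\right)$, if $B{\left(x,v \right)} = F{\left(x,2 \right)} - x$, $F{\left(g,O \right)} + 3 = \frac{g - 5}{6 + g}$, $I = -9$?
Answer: $- \frac{2573117}{34} \approx -75680.0$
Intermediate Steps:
$F{\left(g,O \right)} = -3 + \frac{-5 + g}{6 + g}$ ($F{\left(g,O \right)} = -3 + \frac{g - 5}{6 + g} = -3 + \frac{-5 + g}{6 + g}$)
$B{\left(x,v \right)} = - x + \frac{-23 - 2 x}{6 + x}$ ($B{\left(x,v \right)} = \frac{-23 - 2 x}{6 + x} - x = - x + \frac{-23 - 2 x}{6 + x}$)
$E = 281$ ($E = 340 + \left(268 - 327\right) = 340 - 59 = 281$)
$E \left(-239 + B{\left(28,I \right)}\right) = 281 \left(-239 + \frac{-23 - 28^{2} - 224}{6 + 28}\right) = 281 \left(-239 + \frac{-23 - 784 - 224}{34}\right) = 281 \left(-239 + \frac{1}{34} \left(-1031\right)\right) = 281 \left(-239 - \frac{1031}{34}\right) = 281 \left(- \frac{9157}{34}\right) = - \frac{2573117}{34}$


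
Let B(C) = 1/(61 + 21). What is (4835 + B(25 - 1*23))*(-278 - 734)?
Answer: -200614326/41 ≈ -4.8930e+6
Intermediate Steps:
B(C) = 1/82
(4835 + B(25 - 1*23))*(-278 - 734) = (4835 + 1/82)*(-278 - 734) = (396471/82)*(-1012) = -200614326/41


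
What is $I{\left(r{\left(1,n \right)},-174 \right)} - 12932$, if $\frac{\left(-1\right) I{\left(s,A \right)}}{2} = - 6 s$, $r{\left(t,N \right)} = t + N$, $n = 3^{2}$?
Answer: $-12812$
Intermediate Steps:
$n = 9$
$r{\left(t,N \right)} = N + t$
$I{\left(s,A \right)} = 12 s$ ($I{\left(s,A \right)} = - 2 \left(- 6 s\right) = 12 s$)
$I{\left(r{\left(1,n \right)},-174 \right)} - 12932 = 12 \left(9 + 1\right) - 12932 = 12 \cdot 10 - 12932 = 120 - 12932 = -12812$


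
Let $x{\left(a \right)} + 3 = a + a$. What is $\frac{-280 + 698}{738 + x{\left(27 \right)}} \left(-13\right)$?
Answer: $- \frac{5434}{789} \approx -6.8872$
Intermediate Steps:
$x{\left(a \right)} = -3 + 2 a$ ($x{\left(a \right)} = -3 + \left(a + a\right) = -3 + 2 a$)
$\frac{-280 + 698}{738 + x{\left(27 \right)}} \left(-13\right) = \frac{-280 + 698}{738 + \left(-3 + 2 \cdot 27\right)} \left(-13\right) = \frac{418}{738 + \left(-3 + 54\right)} \left(-13\right) = \frac{418}{738 + 51} \left(-13\right) = \frac{418}{789} \left(-13\right) = - \frac{5434}{789}$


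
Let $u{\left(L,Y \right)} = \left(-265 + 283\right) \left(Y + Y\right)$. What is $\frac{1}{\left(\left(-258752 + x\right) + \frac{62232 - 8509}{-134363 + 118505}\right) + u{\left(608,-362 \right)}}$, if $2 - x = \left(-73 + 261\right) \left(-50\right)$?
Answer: $- \frac{15858}{4160907479} \approx -3.8112 \cdot 10^{-6}$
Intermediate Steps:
$x = 9402$ ($x = 2 - \left(-73 + 261\right) \left(-50\right) = 2 - 188 \left(-50\right) = 2 - -9400 = 2 + 9400 = 9402$)
$u{\left(L,Y \right)} = 36 Y$ ($u{\left(L,Y \right)} = 18 \cdot 2 Y = 36 Y$)
$\frac{1}{\left(\left(-258752 + x\right) + \frac{62232 - 8509}{-134363 + 118505}\right) + u{\left(608,-362 \right)}} = \frac{1}{\left(\left(-258752 + 9402\right) + \frac{62232 - 8509}{-134363 + 118505}\right) + 36 \left(-362\right)} = \frac{1}{\left(-249350 + \frac{53723}{-15858}\right) - 13032} = \frac{1}{\left(-249350 + 53723 \left(- \frac{1}{15858}\right)\right) - 13032} = \frac{1}{\left(-249350 - \frac{53723}{15858}\right) - 13032} = \frac{1}{- \frac{3954246023}{15858} - 13032} = \frac{1}{- \frac{4160907479}{15858}} = - \frac{15858}{4160907479}$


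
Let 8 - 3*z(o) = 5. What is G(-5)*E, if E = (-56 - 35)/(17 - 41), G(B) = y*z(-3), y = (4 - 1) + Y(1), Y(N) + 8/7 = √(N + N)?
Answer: 169/24 + 91*√2/24 ≈ 12.404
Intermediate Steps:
Y(N) = -8/7 + √2*√N (Y(N) = -8/7 + √(N + N) = -8/7 + √(2*N) = -8/7 + √2*√N)
z(o) = 1 (z(o) = 8/3 - ⅓*5 = 8/3 - 5/3 = 1)
y = 13/7 + √2 (y = (4 - 1) + (-8/7 + √2*√1) = 3 + (-8/7 + √2*1) = 3 + (-8/7 + √2) = 13/7 + √2 ≈ 3.2714)
G(B) = 13/7 + √2 (G(B) = (13/7 + √2)*1 = 13/7 + √2)
E = 91/24 (E = -91/(-24) = -91*(-1/24) = 91/24 ≈ 3.7917)
G(-5)*E = (13/7 + √2)*(91/24) = 169/24 + 91*√2/24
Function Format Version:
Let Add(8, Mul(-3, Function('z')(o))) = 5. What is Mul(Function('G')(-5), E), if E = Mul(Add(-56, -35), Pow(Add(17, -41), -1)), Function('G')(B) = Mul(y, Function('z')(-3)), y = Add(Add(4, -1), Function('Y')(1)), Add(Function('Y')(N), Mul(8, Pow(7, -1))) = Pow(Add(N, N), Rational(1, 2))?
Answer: Add(Rational(169, 24), Mul(Rational(91, 24), Pow(2, Rational(1, 2)))) ≈ 12.404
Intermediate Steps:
Function('Y')(N) = Add(Rational(-8, 7), Mul(Pow(2, Rational(1, 2)), Pow(N, Rational(1, 2)))) (Function('Y')(N) = Add(Rational(-8, 7), Pow(Add(N, N), Rational(1, 2))) = Add(Rational(-8, 7), Pow(Mul(2, N), Rational(1, 2))) = Add(Rational(-8, 7), Mul(Pow(2, Rational(1, 2)), Pow(N, Rational(1, 2)))))
Function('z')(o) = 1 (Function('z')(o) = Add(Rational(8, 3), Mul(Rational(-1, 3), 5)) = Add(Rational(8, 3), Rational(-5, 3)) = 1)
y = Add(Rational(13, 7), Pow(2, Rational(1, 2))) (y = Add(Add(4, -1), Add(Rational(-8, 7), Mul(Pow(2, Rational(1, 2)), Pow(1, Rational(1, 2))))) = Add(3, Add(Rational(-8, 7), Mul(Pow(2, Rational(1, 2)), 1))) = Add(3, Add(Rational(-8, 7), Pow(2, Rational(1, 2)))) = Add(Rational(13, 7), Pow(2, Rational(1, 2))) ≈ 3.2714)
Function('G')(B) = Add(Rational(13, 7), Pow(2, Rational(1, 2))) (Function('G')(B) = Mul(Add(Rational(13, 7), Pow(2, Rational(1, 2))), 1) = Add(Rational(13, 7), Pow(2, Rational(1, 2))))
E = Rational(91, 24) (E = Mul(-91, Pow(-24, -1)) = Mul(-91, Rational(-1, 24)) = Rational(91, 24) ≈ 3.7917)
Mul(Function('G')(-5), E) = Mul(Add(Rational(13, 7), Pow(2, Rational(1, 2))), Rational(91, 24)) = Add(Rational(169, 24), Mul(Rational(91, 24), Pow(2, Rational(1, 2))))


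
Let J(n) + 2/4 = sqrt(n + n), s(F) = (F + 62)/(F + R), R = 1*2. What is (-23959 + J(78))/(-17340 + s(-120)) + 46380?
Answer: 94899182781/2046062 - 118*sqrt(39)/1023031 ≈ 46381.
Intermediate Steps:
R = 2
s(F) = (62 + F)/(2 + F) (s(F) = (F + 62)/(F + 2) = (62 + F)/(2 + F))
J(n) = -1/2 + sqrt(2)*sqrt(n) (J(n) = -1/2 + sqrt(n + n) = -1/2 + sqrt(2*n) = -1/2 + sqrt(2)*sqrt(n))
(-23959 + J(78))/(-17340 + s(-120)) + 46380 = (-23959 + (-1/2 + sqrt(2)*sqrt(78)))/(-17340 + (62 - 120)/(2 - 120)) + 46380 = (-23959 + (-1/2 + 2*sqrt(39)))/(-17340 - 58/(-118)) + 46380 = (-47919/2 + 2*sqrt(39))/(-17340 - 1/118*(-58)) + 46380 = (-47919/2 + 2*sqrt(39))/(-17340 + 29/59) + 46380 = (-47919/2 + 2*sqrt(39))/(-1023031/59) + 46380 = (-47919/2 + 2*sqrt(39))*(-59/1023031) + 46380 = (2827221/2046062 - 118*sqrt(39)/1023031) + 46380 = 94899182781/2046062 - 118*sqrt(39)/1023031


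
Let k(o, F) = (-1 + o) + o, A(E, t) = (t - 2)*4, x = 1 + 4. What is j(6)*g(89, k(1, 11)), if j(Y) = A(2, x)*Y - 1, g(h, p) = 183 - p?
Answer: 12922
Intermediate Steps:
x = 5
A(E, t) = -8 + 4*t (A(E, t) = (-2 + t)*4 = -8 + 4*t)
k(o, F) = -1 + 2*o
j(Y) = -1 + 12*Y (j(Y) = (-8 + 4*5)*Y - 1 = (-8 + 20)*Y - 1 = 12*Y - 1 = -1 + 12*Y)
j(6)*g(89, k(1, 11)) = (-1 + 12*6)*(183 - (-1 + 2*1)) = (-1 + 72)*(183 - (-1 + 2)) = 71*(183 - 1*1) = 71*(183 - 1) = 71*182 = 12922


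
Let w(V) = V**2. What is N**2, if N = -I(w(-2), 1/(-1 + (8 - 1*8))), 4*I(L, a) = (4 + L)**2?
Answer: 256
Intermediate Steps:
I(L, a) = (4 + L)**2/4
N = -16 (N = -(4 + (-2)**2)**2/4 = -(4 + 4)**2/4 = -8**2/4 = -64/4 = -1*16 = -16)
N**2 = (-16)**2 = 256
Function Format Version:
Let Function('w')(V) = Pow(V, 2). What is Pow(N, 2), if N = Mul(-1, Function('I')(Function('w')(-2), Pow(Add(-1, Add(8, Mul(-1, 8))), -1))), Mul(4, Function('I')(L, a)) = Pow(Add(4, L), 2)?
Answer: 256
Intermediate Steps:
Function('I')(L, a) = Mul(Rational(1, 4), Pow(Add(4, L), 2))
N = -16 (N = Mul(-1, Mul(Rational(1, 4), Pow(Add(4, Pow(-2, 2)), 2))) = Mul(-1, Mul(Rational(1, 4), Pow(Add(4, 4), 2))) = Mul(-1, Mul(Rational(1, 4), Pow(8, 2))) = Mul(-1, Mul(Rational(1, 4), 64)) = Mul(-1, 16) = -16)
Pow(N, 2) = Pow(-16, 2) = 256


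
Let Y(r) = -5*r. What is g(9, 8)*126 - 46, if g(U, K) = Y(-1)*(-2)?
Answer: -1306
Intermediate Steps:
g(U, K) = -10 (g(U, K) = -5*(-1)*(-2) = 5*(-2) = -10)
g(9, 8)*126 - 46 = -10*126 - 46 = -1260 - 46 = -1306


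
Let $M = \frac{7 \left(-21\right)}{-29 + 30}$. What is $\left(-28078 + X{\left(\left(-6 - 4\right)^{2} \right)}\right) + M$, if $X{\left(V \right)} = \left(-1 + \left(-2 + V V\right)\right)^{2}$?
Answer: $99911784$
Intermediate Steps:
$X{\left(V \right)} = \left(-3 + V^{2}\right)^{2}$ ($X{\left(V \right)} = \left(-1 + \left(-2 + V^{2}\right)\right)^{2} = \left(-3 + V^{2}\right)^{2}$)
$M = -147$ ($M = - \frac{147}{1} = \left(-147\right) 1 = -147$)
$\left(-28078 + X{\left(\left(-6 - 4\right)^{2} \right)}\right) + M = \left(-28078 + \left(-3 + \left(\left(-6 - 4\right)^{2}\right)^{2}\right)^{2}\right) - 147 = \left(-28078 + \left(-3 + \left(\left(-10\right)^{2}\right)^{2}\right)^{2}\right) - 147 = \left(-28078 + \left(-3 + 100^{2}\right)^{2}\right) - 147 = \left(-28078 + \left(-3 + 10000\right)^{2}\right) - 147 = \left(-28078 + 9997^{2}\right) - 147 = \left(-28078 + 99940009\right) - 147 = 99911931 - 147 = 99911784$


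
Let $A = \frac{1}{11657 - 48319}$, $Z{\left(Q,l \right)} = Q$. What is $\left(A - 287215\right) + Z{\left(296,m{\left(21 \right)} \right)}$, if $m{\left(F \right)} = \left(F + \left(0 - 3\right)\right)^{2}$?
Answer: $- \frac{10519024379}{36662} \approx -2.8692 \cdot 10^{5}$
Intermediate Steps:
$m{\left(F \right)} = \left(-3 + F\right)^{2}$ ($m{\left(F \right)} = \left(F - 3\right)^{2} = \left(-3 + F\right)^{2}$)
$A = - \frac{1}{36662}$ ($A = \frac{1}{11657 - 48319} = \frac{1}{-36662} = - \frac{1}{36662} \approx -2.7276 \cdot 10^{-5}$)
$\left(A - 287215\right) + Z{\left(296,m{\left(21 \right)} \right)} = \left(- \frac{1}{36662} - 287215\right) + 296 = - \frac{10529876331}{36662} + 296 = - \frac{10519024379}{36662}$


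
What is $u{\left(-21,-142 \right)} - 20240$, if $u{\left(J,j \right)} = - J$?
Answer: $-20219$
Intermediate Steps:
$u{\left(-21,-142 \right)} - 20240 = \left(-1\right) \left(-21\right) - 20240 = 21 - 20240 = -20219$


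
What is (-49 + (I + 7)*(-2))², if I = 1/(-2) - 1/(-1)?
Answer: 4096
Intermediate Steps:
I = ½ (I = 1*(-½) - 1*(-1) = -½ + 1 = ½ ≈ 0.50000)
(-49 + (I + 7)*(-2))² = (-49 + (½ + 7)*(-2))² = (-49 + (15/2)*(-2))² = (-49 - 15)² = (-64)² = 4096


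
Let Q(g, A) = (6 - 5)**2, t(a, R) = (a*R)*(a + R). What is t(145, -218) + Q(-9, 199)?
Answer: 2307531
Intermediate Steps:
t(a, R) = R*a*(R + a) (t(a, R) = (R*a)*(R + a) = R*a*(R + a))
Q(g, A) = 1 (Q(g, A) = 1**2 = 1)
t(145, -218) + Q(-9, 199) = -218*145*(-218 + 145) + 1 = -218*145*(-73) + 1 = 2307530 + 1 = 2307531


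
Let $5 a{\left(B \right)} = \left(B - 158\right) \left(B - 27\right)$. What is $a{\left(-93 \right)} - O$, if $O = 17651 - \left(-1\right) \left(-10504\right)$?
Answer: $-1123$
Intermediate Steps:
$O = 7147$ ($O = 17651 - 10504 = 7147$)
$a{\left(B \right)} = \frac{\left(-158 + B\right) \left(-27 + B\right)}{5}$ ($a{\left(B \right)} = \frac{\left(B - 158\right) \left(B - 27\right)}{5} = \frac{\left(-158 + B\right) \left(-27 + B\right)}{5}$)
$a{\left(-93 \right)} - O = \left(\frac{4266}{5} - -3441 + \frac{\left(-93\right)^{2}}{5}\right) - 7147 = \left(\frac{4266}{5} + 3441 + \frac{1}{5} \cdot 8649\right) - 7147 = \left(\frac{4266}{5} + 3441 + \frac{8649}{5}\right) - 7147 = 6024 - 7147 = -1123$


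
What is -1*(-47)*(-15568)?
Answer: -731696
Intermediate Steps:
-1*(-47)*(-15568) = 47*(-15568) = -731696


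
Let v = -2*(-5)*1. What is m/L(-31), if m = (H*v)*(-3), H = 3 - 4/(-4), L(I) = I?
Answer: 120/31 ≈ 3.8710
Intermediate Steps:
v = 10 (v = 10*1 = 10)
H = 4 (H = 3 - 4*(-¼) = 3 + 1 = 4)
m = -120 (m = (4*10)*(-3) = 40*(-3) = -120)
m/L(-31) = -120/(-31) = -120*(-1/31) = 120/31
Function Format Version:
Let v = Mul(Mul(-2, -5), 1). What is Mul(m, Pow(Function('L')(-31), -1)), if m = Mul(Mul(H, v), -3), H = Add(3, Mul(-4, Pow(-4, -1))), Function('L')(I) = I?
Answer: Rational(120, 31) ≈ 3.8710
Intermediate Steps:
v = 10 (v = Mul(10, 1) = 10)
H = 4 (H = Add(3, Mul(-4, Rational(-1, 4))) = Add(3, 1) = 4)
m = -120 (m = Mul(Mul(4, 10), -3) = Mul(40, -3) = -120)
Mul(m, Pow(Function('L')(-31), -1)) = Mul(-120, Pow(-31, -1)) = Mul(-120, Rational(-1, 31)) = Rational(120, 31)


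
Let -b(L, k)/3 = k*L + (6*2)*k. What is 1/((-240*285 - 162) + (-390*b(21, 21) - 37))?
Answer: 1/742211 ≈ 1.3473e-6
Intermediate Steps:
b(L, k) = -36*k - 3*L*k (b(L, k) = -3*(k*L + (6*2)*k) = -3*(L*k + 12*k) = -3*(12*k + L*k) = -36*k - 3*L*k)
1/((-240*285 - 162) + (-390*b(21, 21) - 37)) = 1/((-240*285 - 162) + (-(-1170)*21*(12 + 21) - 37)) = 1/((-68400 - 162) + (-(-1170)*21*33 - 37)) = 1/(-68562 + (-390*(-2079) - 37)) = 1/(-68562 + (810810 - 37)) = 1/(-68562 + 810773) = 1/742211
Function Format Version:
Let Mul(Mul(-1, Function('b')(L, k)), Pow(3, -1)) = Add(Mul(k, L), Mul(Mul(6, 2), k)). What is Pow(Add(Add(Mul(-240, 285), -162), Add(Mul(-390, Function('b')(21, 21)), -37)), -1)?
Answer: Rational(1, 742211) ≈ 1.3473e-6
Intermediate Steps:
Function('b')(L, k) = Add(Mul(-36, k), Mul(-3, L, k)) (Function('b')(L, k) = Mul(-3, Add(Mul(k, L), Mul(Mul(6, 2), k))) = Mul(-3, Add(Mul(L, k), Mul(12, k))) = Mul(-3, Add(Mul(12, k), Mul(L, k))) = Add(Mul(-36, k), Mul(-3, L, k)))
Pow(Add(Add(Mul(-240, 285), -162), Add(Mul(-390, Function('b')(21, 21)), -37)), -1) = Pow(Add(Add(Mul(-240, 285), -162), Add(Mul(-390, Mul(-3, 21, Add(12, 21))), -37)), -1) = Pow(Add(Add(-68400, -162), Add(Mul(-390, Mul(-3, 21, 33)), -37)), -1) = Pow(Add(-68562, Add(Mul(-390, -2079), -37)), -1) = Pow(Add(-68562, Add(810810, -37)), -1) = Pow(Add(-68562, 810773), -1) = Pow(742211, -1) = Rational(1, 742211)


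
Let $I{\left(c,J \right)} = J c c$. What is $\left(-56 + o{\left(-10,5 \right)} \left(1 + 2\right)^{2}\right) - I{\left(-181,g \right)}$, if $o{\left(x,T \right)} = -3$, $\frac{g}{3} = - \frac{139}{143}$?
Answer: $\frac{13649468}{143} \approx 95451.0$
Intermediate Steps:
$g = - \frac{417}{143}$ ($g = 3 \left(- \frac{139}{143}\right) = - \frac{417}{143} \approx -2.9161$)
$I{\left(c,J \right)} = J c^{2}$
$\left(-56 + o{\left(-10,5 \right)} \left(1 + 2\right)^{2}\right) - I{\left(-181,g \right)} = \left(-56 - 3 \left(1 + 2\right)^{2}\right) - - \frac{417 \left(-181\right)^{2}}{143} = \left(-56 - 3 \cdot 3^{2}\right) - \left(- \frac{417}{143}\right) 32761 = \left(-56 - 27\right) - - \frac{13661337}{143} = \left(-56 - 27\right) + \frac{13661337}{143} = -83 + \frac{13661337}{143} = \frac{13649468}{143}$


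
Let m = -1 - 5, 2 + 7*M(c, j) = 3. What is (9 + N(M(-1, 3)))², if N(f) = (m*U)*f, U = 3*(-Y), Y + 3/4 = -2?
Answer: 729/196 ≈ 3.7194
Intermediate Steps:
Y = -11/4 (Y = -¾ - 2 = -11/4 ≈ -2.7500)
M(c, j) = ⅐ (M(c, j) = -2/7 + (⅐)*3 = -2/7 + 3/7 = ⅐)
U = 33/4 (U = 3*(-1*(-11/4)) = 3*(11/4) = 33/4 ≈ 8.2500)
m = -6
N(f) = -99*f/2 (N(f) = (-6*33/4)*f = -99*f/2)
(9 + N(M(-1, 3)))² = (9 - 99/2*⅐)² = (9 - 99/14)² = (27/14)² = 729/196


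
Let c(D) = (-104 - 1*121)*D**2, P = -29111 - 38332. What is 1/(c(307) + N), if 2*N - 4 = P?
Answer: -2/42479489 ≈ -4.7082e-8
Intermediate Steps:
P = -67443
c(D) = -225*D**2 (c(D) = (-104 - 121)*D**2 = -225*D**2)
N = -67439/2 (N = 2 + (1/2)*(-67443) = 2 - 67443/2 = -67439/2 ≈ -33720.)
1/(c(307) + N) = 1/(-225*307**2 - 67439/2) = 1/(-225*94249 - 67439/2) = 1/(-21206025 - 67439/2) = 1/(-42479489/2) = -2/42479489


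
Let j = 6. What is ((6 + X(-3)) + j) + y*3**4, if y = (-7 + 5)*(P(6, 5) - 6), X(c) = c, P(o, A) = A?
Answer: 171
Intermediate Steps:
y = 2 (y = (-7 + 5)*(5 - 6) = -2*(-1) = 2)
((6 + X(-3)) + j) + y*3**4 = ((6 - 3) + 6) + 2*3**4 = (3 + 6) + 2*81 = 9 + 162 = 171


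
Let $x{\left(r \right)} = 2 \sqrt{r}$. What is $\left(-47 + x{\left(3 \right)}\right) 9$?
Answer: $-423 + 18 \sqrt{3} \approx -391.82$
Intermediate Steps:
$\left(-47 + x{\left(3 \right)}\right) 9 = \left(-47 + 2 \sqrt{3}\right) 9 = -423 + 18 \sqrt{3}$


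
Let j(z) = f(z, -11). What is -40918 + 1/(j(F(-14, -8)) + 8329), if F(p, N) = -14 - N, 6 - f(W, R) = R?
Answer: -341501627/8346 ≈ -40918.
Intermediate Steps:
f(W, R) = 6 - R
j(z) = 17 (j(z) = 6 - 1*(-11) = 6 + 11 = 17)
-40918 + 1/(j(F(-14, -8)) + 8329) = -40918 + 1/(17 + 8329) = -40918 + 1/8346 = -341501627/8346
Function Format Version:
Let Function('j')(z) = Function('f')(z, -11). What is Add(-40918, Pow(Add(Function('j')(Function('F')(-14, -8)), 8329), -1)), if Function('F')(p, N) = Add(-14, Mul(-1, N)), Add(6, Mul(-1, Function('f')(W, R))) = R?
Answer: Rational(-341501627, 8346) ≈ -40918.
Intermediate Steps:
Function('f')(W, R) = Add(6, Mul(-1, R))
Function('j')(z) = 17 (Function('j')(z) = Add(6, Mul(-1, -11)) = Add(6, 11) = 17)
Add(-40918, Pow(Add(Function('j')(Function('F')(-14, -8)), 8329), -1)) = Add(-40918, Pow(Add(17, 8329), -1)) = Add(-40918, Pow(8346, -1)) = Add(-40918, Rational(1, 8346)) = Rational(-341501627, 8346)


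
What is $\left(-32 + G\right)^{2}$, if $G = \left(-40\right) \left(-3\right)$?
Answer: $7744$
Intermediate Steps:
$G = 120$
$\left(-32 + G\right)^{2} = \left(-32 + 120\right)^{2} = 88^{2} = 7744$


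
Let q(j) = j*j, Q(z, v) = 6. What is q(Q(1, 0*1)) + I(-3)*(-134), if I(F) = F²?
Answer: -1170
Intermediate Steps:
q(j) = j²
q(Q(1, 0*1)) + I(-3)*(-134) = 6² + (-3)²*(-134) = 36 + 9*(-134) = 36 - 1206 = -1170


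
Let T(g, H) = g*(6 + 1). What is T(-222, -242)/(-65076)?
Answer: 259/10846 ≈ 0.023880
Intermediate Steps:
T(g, H) = 7*g (T(g, H) = g*7 = 7*g)
T(-222, -242)/(-65076) = (7*(-222))/(-65076) = -1554*(-1/65076) = 259/10846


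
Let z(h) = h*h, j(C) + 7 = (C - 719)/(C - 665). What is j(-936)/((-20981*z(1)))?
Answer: 9552/33590581 ≈ 0.00028437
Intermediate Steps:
j(C) = -7 + (-719 + C)/(-665 + C) (j(C) = -7 + (C - 719)/(C - 665) = -7 + (-719 + C)/(-665 + C))
z(h) = h²
j(-936)/((-20981*z(1))) = (6*(656 - 1*(-936))/(-665 - 936))/((-20981*1²)) = (6*(656 + 936)/(-1601))/((-20981*1)) = (6*(-1/1601)*1592)/(-20981) = -9552/1601*(-1/20981) = 9552/33590581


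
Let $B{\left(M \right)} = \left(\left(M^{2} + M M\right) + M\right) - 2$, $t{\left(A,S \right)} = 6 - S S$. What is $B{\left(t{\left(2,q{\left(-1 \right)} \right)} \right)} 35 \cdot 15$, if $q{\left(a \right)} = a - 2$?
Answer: $6825$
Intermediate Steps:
$q{\left(a \right)} = -2 + a$
$t{\left(A,S \right)} = 6 - S^{2}$
$B{\left(M \right)} = -2 + M + 2 M^{2}$ ($B{\left(M \right)} = \left(\left(M^{2} + M^{2}\right) + M\right) - 2 = \left(2 M^{2} + M\right) - 2 = \left(M + 2 M^{2}\right) - 2 = -2 + M + 2 M^{2}$)
$B{\left(t{\left(2,q{\left(-1 \right)} \right)} \right)} 35 \cdot 15 = \left(-2 + \left(6 - \left(-2 - 1\right)^{2}\right) + 2 \left(6 - \left(-2 - 1\right)^{2}\right)^{2}\right) 35 \cdot 15 = \left(-2 + \left(6 - \left(-3\right)^{2}\right) + 2 \left(6 - \left(-3\right)^{2}\right)^{2}\right) 35 \cdot 15 = \left(-2 + \left(6 - 9\right) + 2 \left(6 - 9\right)^{2}\right) 35 \cdot 15 = \left(-2 - 3 + 2 \left(-3\right)^{2}\right) 35 \cdot 15 = \left(-2 - 3 + 2 \cdot 9\right) 35 \cdot 15 = \left(-2 - 3 + 18\right) 35 \cdot 15 = 13 \cdot 35 \cdot 15 = 455 \cdot 15 = 6825$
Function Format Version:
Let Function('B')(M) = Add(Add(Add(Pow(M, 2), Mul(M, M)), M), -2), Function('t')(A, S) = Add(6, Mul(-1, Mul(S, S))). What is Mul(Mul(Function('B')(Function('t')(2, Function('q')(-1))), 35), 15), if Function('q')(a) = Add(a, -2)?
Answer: 6825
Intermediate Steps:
Function('q')(a) = Add(-2, a)
Function('t')(A, S) = Add(6, Mul(-1, Pow(S, 2)))
Function('B')(M) = Add(-2, M, Mul(2, Pow(M, 2))) (Function('B')(M) = Add(Add(Add(Pow(M, 2), Pow(M, 2)), M), -2) = Add(Add(Mul(2, Pow(M, 2)), M), -2) = Add(Add(M, Mul(2, Pow(M, 2))), -2) = Add(-2, M, Mul(2, Pow(M, 2))))
Mul(Mul(Function('B')(Function('t')(2, Function('q')(-1))), 35), 15) = Mul(Mul(Add(-2, Add(6, Mul(-1, Pow(Add(-2, -1), 2))), Mul(2, Pow(Add(6, Mul(-1, Pow(Add(-2, -1), 2))), 2))), 35), 15) = Mul(Mul(Add(-2, Add(6, Mul(-1, Pow(-3, 2))), Mul(2, Pow(Add(6, Mul(-1, Pow(-3, 2))), 2))), 35), 15) = Mul(Mul(Add(-2, Add(6, Mul(-1, 9)), Mul(2, Pow(Add(6, Mul(-1, 9)), 2))), 35), 15) = Mul(Mul(Add(-2, Add(6, -9), Mul(2, Pow(Add(6, -9), 2))), 35), 15) = Mul(Mul(Add(-2, -3, Mul(2, Pow(-3, 2))), 35), 15) = Mul(Mul(Add(-2, -3, Mul(2, 9)), 35), 15) = Mul(Mul(Add(-2, -3, 18), 35), 15) = Mul(Mul(13, 35), 15) = Mul(455, 15) = 6825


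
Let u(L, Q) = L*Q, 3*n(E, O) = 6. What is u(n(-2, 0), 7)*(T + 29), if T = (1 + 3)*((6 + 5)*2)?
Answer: 1638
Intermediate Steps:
n(E, O) = 2 (n(E, O) = (⅓)*6 = 2)
T = 88 (T = 4*(11*2) = 4*22 = 88)
u(n(-2, 0), 7)*(T + 29) = (2*7)*(88 + 29) = 14*117 = 1638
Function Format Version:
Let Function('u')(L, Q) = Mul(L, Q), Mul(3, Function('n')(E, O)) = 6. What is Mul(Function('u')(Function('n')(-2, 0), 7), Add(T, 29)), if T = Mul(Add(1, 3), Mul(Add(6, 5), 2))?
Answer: 1638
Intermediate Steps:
Function('n')(E, O) = 2 (Function('n')(E, O) = Mul(Rational(1, 3), 6) = 2)
T = 88 (T = Mul(4, Mul(11, 2)) = Mul(4, 22) = 88)
Mul(Function('u')(Function('n')(-2, 0), 7), Add(T, 29)) = Mul(Mul(2, 7), Add(88, 29)) = Mul(14, 117) = 1638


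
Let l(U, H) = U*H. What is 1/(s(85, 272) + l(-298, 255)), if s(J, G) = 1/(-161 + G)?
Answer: -111/8434889 ≈ -1.3160e-5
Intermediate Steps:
l(U, H) = H*U
1/(s(85, 272) + l(-298, 255)) = 1/(1/(-161 + 272) + 255*(-298)) = 1/(1/111 - 75990) = 1/(-8434889/111) = -111/8434889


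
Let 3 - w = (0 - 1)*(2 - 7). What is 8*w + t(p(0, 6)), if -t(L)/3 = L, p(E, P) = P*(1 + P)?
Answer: -142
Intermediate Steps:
w = -2 (w = 3 - (0 - 1)*(2 - 7) = 3 - (-1)*(-5) = 3 - 1*5 = 3 - 5 = -2)
t(L) = -3*L
8*w + t(p(0, 6)) = 8*(-2) - 18*(1 + 6) = -16 - 18*7 = -16 - 3*42 = -16 - 126 = -142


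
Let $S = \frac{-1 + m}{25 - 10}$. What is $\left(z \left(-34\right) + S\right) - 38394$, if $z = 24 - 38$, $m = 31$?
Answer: $-37916$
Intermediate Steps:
$z = -14$ ($z = 24 - 38 = -14$)
$S = 2$ ($S = \frac{-1 + 31}{25 - 10} = \frac{30}{15} = 30 \cdot \frac{1}{15} = 2$)
$\left(z \left(-34\right) + S\right) - 38394 = \left(\left(-14\right) \left(-34\right) + 2\right) - 38394 = \left(476 + 2\right) - 38394 = 478 - 38394 = -37916$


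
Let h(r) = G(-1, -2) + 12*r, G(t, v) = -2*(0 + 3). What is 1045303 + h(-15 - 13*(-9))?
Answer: 1046521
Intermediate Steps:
G(t, v) = -6 (G(t, v) = -2*3 = -6)
h(r) = -6 + 12*r
1045303 + h(-15 - 13*(-9)) = 1045303 + (-6 + 12*(-15 - 13*(-9))) = 1045303 + (-6 + 12*(-15 + 117)) = 1045303 + (-6 + 12*102) = 1045303 + (-6 + 1224) = 1045303 + 1218 = 1046521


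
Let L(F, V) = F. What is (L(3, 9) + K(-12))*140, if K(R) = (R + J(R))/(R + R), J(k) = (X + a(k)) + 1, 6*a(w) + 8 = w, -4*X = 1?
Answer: 36365/72 ≈ 505.07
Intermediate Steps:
X = -¼ (X = -¼*1 = -¼ ≈ -0.25000)
a(w) = -4/3 + w/6
J(k) = -7/12 + k/6 (J(k) = (-¼ + (-4/3 + k/6)) + 1 = (-19/12 + k/6) + 1 = -7/12 + k/6)
K(R) = (-7/12 + 7*R/6)/(2*R) (K(R) = (R + (-7/12 + R/6))/(R + R) = (-7/12 + 7*R/6)/((2*R)) = (-7/12 + 7*R/6)*(1/(2*R)) = (-7/12 + 7*R/6)/(2*R))
(L(3, 9) + K(-12))*140 = (3 + (7/24)*(-1 + 2*(-12))/(-12))*140 = (3 + (7/24)*(-1/12)*(-1 - 24))*140 = (3 + (7/24)*(-1/12)*(-25))*140 = (3 + 175/288)*140 = (1039/288)*140 = 36365/72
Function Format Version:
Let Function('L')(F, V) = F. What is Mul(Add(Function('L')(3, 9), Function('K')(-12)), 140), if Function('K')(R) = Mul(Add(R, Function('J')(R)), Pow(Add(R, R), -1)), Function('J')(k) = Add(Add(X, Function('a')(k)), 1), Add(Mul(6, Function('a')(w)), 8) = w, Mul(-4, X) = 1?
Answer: Rational(36365, 72) ≈ 505.07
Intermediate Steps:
X = Rational(-1, 4) (X = Mul(Rational(-1, 4), 1) = Rational(-1, 4) ≈ -0.25000)
Function('a')(w) = Add(Rational(-4, 3), Mul(Rational(1, 6), w))
Function('J')(k) = Add(Rational(-7, 12), Mul(Rational(1, 6), k)) (Function('J')(k) = Add(Add(Rational(-1, 4), Add(Rational(-4, 3), Mul(Rational(1, 6), k))), 1) = Add(Add(Rational(-19, 12), Mul(Rational(1, 6), k)), 1) = Add(Rational(-7, 12), Mul(Rational(1, 6), k)))
Function('K')(R) = Mul(Rational(1, 2), Pow(R, -1), Add(Rational(-7, 12), Mul(Rational(7, 6), R))) (Function('K')(R) = Mul(Add(R, Add(Rational(-7, 12), Mul(Rational(1, 6), R))), Pow(Add(R, R), -1)) = Mul(Add(Rational(-7, 12), Mul(Rational(7, 6), R)), Pow(Mul(2, R), -1)) = Mul(Add(Rational(-7, 12), Mul(Rational(7, 6), R)), Mul(Rational(1, 2), Pow(R, -1))) = Mul(Rational(1, 2), Pow(R, -1), Add(Rational(-7, 12), Mul(Rational(7, 6), R))))
Mul(Add(Function('L')(3, 9), Function('K')(-12)), 140) = Mul(Add(3, Mul(Rational(7, 24), Pow(-12, -1), Add(-1, Mul(2, -12)))), 140) = Mul(Add(3, Mul(Rational(7, 24), Rational(-1, 12), Add(-1, -24))), 140) = Mul(Add(3, Mul(Rational(7, 24), Rational(-1, 12), -25)), 140) = Mul(Add(3, Rational(175, 288)), 140) = Mul(Rational(1039, 288), 140) = Rational(36365, 72)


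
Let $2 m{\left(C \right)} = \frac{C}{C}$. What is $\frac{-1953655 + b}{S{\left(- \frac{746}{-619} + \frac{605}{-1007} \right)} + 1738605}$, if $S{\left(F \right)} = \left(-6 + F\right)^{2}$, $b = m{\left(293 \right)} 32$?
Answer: $- \frac{759074768054677071}{675535902938379286} \approx -1.1237$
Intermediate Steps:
$m{\left(C \right)} = \frac{1}{2}$ ($m{\left(C \right)} = \frac{C \frac{1}{C}}{2} = \frac{1}{2} \cdot 1 = \frac{1}{2}$)
$b = 16$ ($b = \frac{1}{2} \cdot 32 = 16$)
$\frac{-1953655 + b}{S{\left(- \frac{746}{-619} + \frac{605}{-1007} \right)} + 1738605} = \frac{-1953655 + 16}{\left(-6 + \left(- \frac{746}{-619} + \frac{605}{-1007}\right)\right)^{2} + 1738605} = - \frac{1953639}{\left(-6 + \left(\left(-746\right) \left(- \frac{1}{619}\right) + 605 \left(- \frac{1}{1007}\right)\right)\right)^{2} + 1738605} = - \frac{1953639}{\left(-6 + \left(\frac{746}{619} - \frac{605}{1007}\right)\right)^{2} + 1738605} = - \frac{1953639}{\left(-6 + \frac{376727}{623333}\right)^{2} + 1738605} = - \frac{1953639}{\left(- \frac{3363271}{623333}\right)^{2} + 1738605} = - \frac{1953639}{\frac{11311591819441}{388544028889} + 1738605} = - \frac{1953639}{\frac{675535902938379286}{388544028889}} = \left(-1953639\right) \frac{388544028889}{675535902938379286} = - \frac{759074768054677071}{675535902938379286}$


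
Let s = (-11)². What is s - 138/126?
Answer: 2518/21 ≈ 119.90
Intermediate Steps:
s = 121
s - 138/126 = 121 - 138/126 = 121 + (1/126)*(-138) = 121 - 23/21 = 2518/21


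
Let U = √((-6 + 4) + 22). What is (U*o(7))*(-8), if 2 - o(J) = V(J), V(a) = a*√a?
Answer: -32*√5 + 112*√35 ≈ 591.05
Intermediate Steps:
U = 2*√5 (U = √(-2 + 22) = √20 = 2*√5 ≈ 4.4721)
V(a) = a^(3/2)
o(J) = 2 - J^(3/2)
(U*o(7))*(-8) = ((2*√5)*(2 - 7^(3/2)))*(-8) = ((2*√5)*(2 - 7*√7))*(-8) = (2*√5*(2 - 7*√7))*(-8) = -16*√5*(2 - 7*√7)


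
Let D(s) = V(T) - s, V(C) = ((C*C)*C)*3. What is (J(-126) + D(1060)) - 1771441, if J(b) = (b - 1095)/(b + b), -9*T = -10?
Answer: -12060035837/6804 ≈ -1.7725e+6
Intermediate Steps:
T = 10/9 (T = -⅑*(-10) = 10/9 ≈ 1.1111)
V(C) = 3*C³ (V(C) = (C²*C)*3 = C³*3 = 3*C³)
J(b) = (-1095 + b)/(2*b) (J(b) = (-1095 + b)/((2*b)) = (-1095 + b)*(1/(2*b)) = (-1095 + b)/(2*b))
D(s) = 1000/243 - s (D(s) = 3*(10/9)³ - s = 3*(1000/729) - s = 1000/243 - s)
(J(-126) + D(1060)) - 1771441 = ((½)*(-1095 - 126)/(-126) + (1000/243 - 1*1060)) - 1771441 = ((½)*(-1/126)*(-1221) + (1000/243 - 1060)) - 1771441 = (407/84 - 256580/243) - 1771441 = -7151273/6804 - 1771441 = -12060035837/6804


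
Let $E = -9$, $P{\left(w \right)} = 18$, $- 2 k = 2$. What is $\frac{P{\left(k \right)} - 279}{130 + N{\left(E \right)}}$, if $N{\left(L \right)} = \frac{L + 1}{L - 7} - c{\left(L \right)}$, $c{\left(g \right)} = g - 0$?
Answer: $- \frac{58}{31} \approx -1.871$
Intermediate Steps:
$k = -1$ ($k = \left(- \frac{1}{2}\right) 2 = -1$)
$c{\left(g \right)} = g$ ($c{\left(g \right)} = g + 0 = g$)
$N{\left(L \right)} = - L + \frac{1 + L}{-7 + L}$ ($N{\left(L \right)} = \frac{L + 1}{L - 7} - L = \frac{1 + L}{-7 + L} - L = - L + \frac{1 + L}{-7 + L}$)
$\frac{P{\left(k \right)} - 279}{130 + N{\left(E \right)}} = \frac{18 - 279}{130 + \frac{1 - \left(-9\right)^{2} + 8 \left(-9\right)}{-7 - 9}} = - \frac{261}{130 + \frac{1 - 81 - 72}{-16}} = - \frac{261}{130 - \frac{1 - 81 - 72}{16}} = - \frac{261}{130 - - \frac{19}{2}} = - \frac{261}{130 + \frac{19}{2}} = - \frac{261}{\frac{279}{2}} = \left(-261\right) \frac{2}{279} = - \frac{58}{31}$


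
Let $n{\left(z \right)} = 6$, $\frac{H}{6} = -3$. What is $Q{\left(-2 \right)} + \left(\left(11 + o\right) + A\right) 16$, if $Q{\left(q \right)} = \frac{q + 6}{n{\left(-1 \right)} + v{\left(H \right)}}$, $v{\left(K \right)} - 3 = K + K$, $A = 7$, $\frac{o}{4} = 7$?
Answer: $\frac{19868}{27} \approx 735.85$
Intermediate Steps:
$H = -18$ ($H = 6 \left(-3\right) = -18$)
$o = 28$ ($o = 4 \cdot 7 = 28$)
$v{\left(K \right)} = 3 + 2 K$ ($v{\left(K \right)} = 3 + \left(K + K\right) = 3 + 2 K$)
$Q{\left(q \right)} = - \frac{2}{9} - \frac{q}{27}$ ($Q{\left(q \right)} = \frac{q + 6}{6 + \left(3 + 2 \left(-18\right)\right)} = \frac{6 + q}{6 + \left(3 - 36\right)} = \frac{6 + q}{6 - 33} = \frac{6 + q}{-27} = \left(6 + q\right) \left(- \frac{1}{27}\right) = - \frac{2}{9} - \frac{q}{27}$)
$Q{\left(-2 \right)} + \left(\left(11 + o\right) + A\right) 16 = \left(- \frac{2}{9} - - \frac{2}{27}\right) + \left(\left(11 + 28\right) + 7\right) 16 = \left(- \frac{2}{9} + \frac{2}{27}\right) + \left(39 + 7\right) 16 = - \frac{4}{27} + 46 \cdot 16 = - \frac{4}{27} + 736 = \frac{19868}{27}$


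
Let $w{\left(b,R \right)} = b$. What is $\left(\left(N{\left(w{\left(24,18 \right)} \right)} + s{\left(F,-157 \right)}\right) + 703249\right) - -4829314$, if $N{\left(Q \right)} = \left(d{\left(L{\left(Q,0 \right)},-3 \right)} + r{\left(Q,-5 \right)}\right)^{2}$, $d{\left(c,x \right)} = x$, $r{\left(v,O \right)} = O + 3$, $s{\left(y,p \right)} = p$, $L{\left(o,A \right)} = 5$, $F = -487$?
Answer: $5532431$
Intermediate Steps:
$r{\left(v,O \right)} = 3 + O$
$N{\left(Q \right)} = 25$ ($N{\left(Q \right)} = \left(-3 + \left(3 - 5\right)\right)^{2} = \left(-3 - 2\right)^{2} = \left(-5\right)^{2} = 25$)
$\left(\left(N{\left(w{\left(24,18 \right)} \right)} + s{\left(F,-157 \right)}\right) + 703249\right) - -4829314 = \left(\left(25 - 157\right) + 703249\right) - -4829314 = \left(-132 + 703249\right) + 4829314 = 703117 + 4829314 = 5532431$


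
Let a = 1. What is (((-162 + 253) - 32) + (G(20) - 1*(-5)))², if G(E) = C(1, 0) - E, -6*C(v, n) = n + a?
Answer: 69169/36 ≈ 1921.4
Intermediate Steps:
C(v, n) = -⅙ - n/6 (C(v, n) = -(n + 1)/6 = -(1 + n)/6 = -⅙ - n/6)
G(E) = -⅙ - E (G(E) = (-⅙ - ⅙*0) - E = (-⅙ + 0) - E = -⅙ - E)
(((-162 + 253) - 32) + (G(20) - 1*(-5)))² = (((-162 + 253) - 32) + ((-⅙ - 1*20) - 1*(-5)))² = ((91 - 32) + ((-⅙ - 20) + 5))² = (59 + (-121/6 + 5))² = (59 - 91/6)² = (263/6)² = 69169/36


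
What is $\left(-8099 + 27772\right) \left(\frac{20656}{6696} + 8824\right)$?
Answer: $\frac{145349435710}{837} \approx 1.7366 \cdot 10^{8}$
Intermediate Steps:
$\left(-8099 + 27772\right) \left(\frac{20656}{6696} + 8824\right) = 19673 \left(20656 \cdot \frac{1}{6696} + 8824\right) = 19673 \left(\frac{2582}{837} + 8824\right) = 19673 \cdot \frac{7388270}{837} = \frac{145349435710}{837}$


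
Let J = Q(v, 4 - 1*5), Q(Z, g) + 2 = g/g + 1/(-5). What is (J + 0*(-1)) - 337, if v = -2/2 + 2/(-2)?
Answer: -1691/5 ≈ -338.20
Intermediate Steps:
v = -2 (v = -2*½ + 2*(-½) = -1 - 1 = -2)
Q(Z, g) = -6/5 (Q(Z, g) = -2 + (g/g + 1/(-5)) = -2 + (1 + 1*(-⅕)) = -2 + (1 - ⅕) = -2 + ⅘ = -6/5)
J = -6/5 ≈ -1.2000
(J + 0*(-1)) - 337 = (-6/5 + 0*(-1)) - 337 = (-6/5 + 0) - 337 = -6/5 - 337 = -1691/5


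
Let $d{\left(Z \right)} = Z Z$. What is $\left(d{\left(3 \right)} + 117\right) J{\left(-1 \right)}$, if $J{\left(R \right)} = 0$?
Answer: $0$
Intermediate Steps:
$d{\left(Z \right)} = Z^{2}$
$\left(d{\left(3 \right)} + 117\right) J{\left(-1 \right)} = \left(3^{2} + 117\right) 0 = \left(9 + 117\right) 0 = 126 \cdot 0 = 0$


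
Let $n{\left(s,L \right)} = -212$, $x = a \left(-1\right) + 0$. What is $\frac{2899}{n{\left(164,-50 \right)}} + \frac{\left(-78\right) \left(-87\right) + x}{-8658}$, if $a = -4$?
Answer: $- \frac{13269511}{917748} \approx -14.459$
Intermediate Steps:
$x = 4$ ($x = \left(-4\right) \left(-1\right) + 0 = 4 + 0 = 4$)
$\frac{2899}{n{\left(164,-50 \right)}} + \frac{\left(-78\right) \left(-87\right) + x}{-8658} = \frac{2899}{-212} + \frac{\left(-78\right) \left(-87\right) + 4}{-8658} = 2899 \left(- \frac{1}{212}\right) + \left(6786 + 4\right) \left(- \frac{1}{8658}\right) = - \frac{2899}{212} + 6790 \left(- \frac{1}{8658}\right) = - \frac{2899}{212} - \frac{3395}{4329} = - \frac{13269511}{917748}$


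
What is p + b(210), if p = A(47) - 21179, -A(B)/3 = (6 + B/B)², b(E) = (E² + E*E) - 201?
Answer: 66673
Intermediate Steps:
b(E) = -201 + 2*E² (b(E) = (E² + E²) - 201 = 2*E² - 201 = -201 + 2*E²)
A(B) = -147 (A(B) = -3*(6 + B/B)² = -3*(6 + 1)² = -3*7² = -3*49 = -147)
p = -21326 (p = -147 - 21179 = -21326)
p + b(210) = -21326 + (-201 + 2*210²) = -21326 + (-201 + 2*44100) = -21326 + (-201 + 88200) = -21326 + 87999 = 66673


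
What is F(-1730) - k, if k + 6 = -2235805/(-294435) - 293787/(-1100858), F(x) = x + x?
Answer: -224419342308091/64826225046 ≈ -3461.9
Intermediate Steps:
F(x) = 2*x
k = 120603648931/64826225046 (k = -6 + (-2235805/(-294435) - 293787/(-1100858)) = -6 + (-2235805*(-1/294435) - 293787*(-1/1100858)) = -6 + (447161/58887 + 293787/1100858) = -6 + 509560999207/64826225046 = 120603648931/64826225046 ≈ 1.8604)
F(-1730) - k = 2*(-1730) - 1*120603648931/64826225046 = -3460 - 120603648931/64826225046 = -224419342308091/64826225046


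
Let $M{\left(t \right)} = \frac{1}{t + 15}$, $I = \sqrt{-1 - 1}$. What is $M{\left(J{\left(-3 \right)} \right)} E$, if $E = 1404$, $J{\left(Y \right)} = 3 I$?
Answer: $\frac{260}{3} - \frac{52 i \sqrt{2}}{3} \approx 86.667 - 24.513 i$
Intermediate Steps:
$I = i \sqrt{2}$ ($I = \sqrt{-2} = i \sqrt{2} \approx 1.4142 i$)
$J{\left(Y \right)} = 3 i \sqrt{2}$
$M{\left(t \right)} = \frac{1}{15 + t}$
$M{\left(J{\left(-3 \right)} \right)} E = \frac{1}{15 + 3 i \sqrt{2}} \cdot 1404 = \frac{1404}{15 + 3 i \sqrt{2}}$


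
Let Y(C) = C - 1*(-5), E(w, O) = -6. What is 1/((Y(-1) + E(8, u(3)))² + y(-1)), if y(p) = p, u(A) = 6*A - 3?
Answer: ⅓ ≈ 0.33333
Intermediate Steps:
u(A) = -3 + 6*A
Y(C) = 5 + C (Y(C) = C + 5 = 5 + C)
1/((Y(-1) + E(8, u(3)))² + y(-1)) = 1/(((5 - 1) - 6)² - 1) = 1/((4 - 6)² - 1) = 1/((-2)² - 1) = 1/(4 - 1) = 1/3 = ⅓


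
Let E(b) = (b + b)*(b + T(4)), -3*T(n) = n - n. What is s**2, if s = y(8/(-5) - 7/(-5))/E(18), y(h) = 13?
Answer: 169/419904 ≈ 0.00040247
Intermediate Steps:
T(n) = 0 (T(n) = -(n - n)/3 = -1/3*0 = 0)
E(b) = 2*b**2 (E(b) = (b + b)*(b + 0) = (2*b)*b = 2*b**2)
s = 13/648 (s = 13/((2*18**2)) = 13/((2*324)) = 13/648 ≈ 0.020062)
s**2 = (13/648)**2 = 169/419904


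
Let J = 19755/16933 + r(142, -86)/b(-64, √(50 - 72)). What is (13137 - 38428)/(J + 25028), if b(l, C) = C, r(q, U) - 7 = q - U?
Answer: -3993032906508891014/3951709562800321127 - 1704125913825265*I*√22/3951709562800321127 ≈ -1.0105 - 0.0020227*I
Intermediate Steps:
r(q, U) = 7 + q - U (r(q, U) = 7 + (q - U) = 7 + q - U)
J = 19755/16933 - 235*I*√22/22 (J = 19755/16933 + (7 + 142 - 1*(-86))/(√(50 - 72)) = 19755*(1/16933) + (7 + 142 + 86)/(√(-22)) = 19755/16933 + 235/((I*√22)) = 19755/16933 + 235*(-I*√22/22) = 19755/16933 - 235*I*√22/22 ≈ 1.1667 - 50.102*I)
(13137 - 38428)/(J + 25028) = (13137 - 38428)/((19755/16933 - 235*I*√22/22) + 25028) = -25291/(423818879/16933 - 235*I*√22/22)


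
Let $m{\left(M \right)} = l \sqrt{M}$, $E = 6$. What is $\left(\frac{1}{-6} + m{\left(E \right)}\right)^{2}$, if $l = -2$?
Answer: $\frac{865}{36} + \frac{2 \sqrt{6}}{3} \approx 25.661$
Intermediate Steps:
$m{\left(M \right)} = - 2 \sqrt{M}$
$\left(\frac{1}{-6} + m{\left(E \right)}\right)^{2} = \left(\frac{1}{-6} - 2 \sqrt{6}\right)^{2} = \left(- \frac{1}{6} - 2 \sqrt{6}\right)^{2}$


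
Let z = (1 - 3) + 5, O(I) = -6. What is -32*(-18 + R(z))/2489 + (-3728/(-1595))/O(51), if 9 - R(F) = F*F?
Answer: -1883336/11909865 ≈ -0.15813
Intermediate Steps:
z = 3 (z = -2 + 5 = 3)
R(F) = 9 - F**2 (R(F) = 9 - F*F = 9 - F**2)
-32*(-18 + R(z))/2489 + (-3728/(-1595))/O(51) = -32*(-18 + (9 - 1*3**2))/2489 - 3728/(-1595)/(-6) = -32*(-18 + (9 - 1*9))*(1/2489) - 3728*(-1/1595)*(-1/6) = -32*(-18 + (9 - 9))*(1/2489) + (3728/1595)*(-1/6) = -32*(-18 + 0)*(1/2489) - 1864/4785 = -32*(-18)*(1/2489) - 1864/4785 = 576*(1/2489) - 1864/4785 = 576/2489 - 1864/4785 = -1883336/11909865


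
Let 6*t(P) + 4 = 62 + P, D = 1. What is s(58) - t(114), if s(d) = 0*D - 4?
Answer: -98/3 ≈ -32.667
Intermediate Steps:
t(P) = 29/3 + P/6 (t(P) = -⅔ + (62 + P)/6 = -⅔ + (31/3 + P/6) = 29/3 + P/6)
s(d) = -4 (s(d) = 0*1 - 4 = 0 - 4 = -4)
s(58) - t(114) = -4 - (29/3 + (⅙)*114) = -4 - (29/3 + 19) = -4 - 1*86/3 = -4 - 86/3 = -98/3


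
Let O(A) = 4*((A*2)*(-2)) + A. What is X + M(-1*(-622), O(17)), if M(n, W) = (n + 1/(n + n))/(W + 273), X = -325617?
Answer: -2430147365/7464 ≈ -3.2558e+5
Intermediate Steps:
O(A) = -15*A (O(A) = 4*((2*A)*(-2)) + A = 4*(-4*A) + A = -16*A + A = -15*A)
M(n, W) = (n + 1/(2*n))/(273 + W)
X + M(-1*(-622), O(17)) = -325617 + (½ + (-1*(-622))²)/(((-1*(-622)))*(273 - 15*17)) = -325617 + (½ + 622²)/(622*(273 - 255)) = -325617 + (1/622)*(½ + 386884)/18 = -325617 + (1/622)*(1/18)*(773769/2) = -325617 + 257923/7464 = -2430147365/7464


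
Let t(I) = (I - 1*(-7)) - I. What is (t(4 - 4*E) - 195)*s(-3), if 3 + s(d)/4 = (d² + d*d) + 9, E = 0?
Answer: -18048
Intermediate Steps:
t(I) = 7 (t(I) = (I + 7) - I = (7 + I) - I = 7)
s(d) = 24 + 8*d² (s(d) = -12 + 4*((d² + d*d) + 9) = -12 + 4*((d² + d²) + 9) = -12 + 4*(2*d² + 9) = -12 + 4*(9 + 2*d²) = -12 + (36 + 8*d²) = 24 + 8*d²)
(t(4 - 4*E) - 195)*s(-3) = (7 - 195)*(24 + 8*(-3)²) = -188*(24 + 8*9) = -188*(24 + 72) = -188*96 = -18048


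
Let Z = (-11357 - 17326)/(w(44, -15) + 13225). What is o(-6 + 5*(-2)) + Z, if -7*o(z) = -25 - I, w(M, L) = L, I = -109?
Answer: -187203/13210 ≈ -14.171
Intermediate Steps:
o(z) = -12 (o(z) = -(-25 - 1*(-109))/7 = -(-25 + 109)/7 = -⅐*84 = -12)
Z = -28683/13210 (Z = (-11357 - 17326)/(-15 + 13225) = -28683/13210 ≈ -2.1713)
o(-6 + 5*(-2)) + Z = -12 - 28683/13210 = -187203/13210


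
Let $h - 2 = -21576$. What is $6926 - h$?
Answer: $28500$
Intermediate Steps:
$h = -21574$ ($h = 2 - 21576 = -21574$)
$6926 - h = 6926 - -21574 = 6926 + 21574 = 28500$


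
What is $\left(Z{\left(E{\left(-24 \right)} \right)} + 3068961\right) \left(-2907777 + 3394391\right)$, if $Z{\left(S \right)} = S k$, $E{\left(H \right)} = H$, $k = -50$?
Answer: $1493983324854$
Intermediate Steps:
$Z{\left(S \right)} = - 50 S$ ($Z{\left(S \right)} = S \left(-50\right) = - 50 S$)
$\left(Z{\left(E{\left(-24 \right)} \right)} + 3068961\right) \left(-2907777 + 3394391\right) = \left(\left(-50\right) \left(-24\right) + 3068961\right) \left(-2907777 + 3394391\right) = \left(1200 + 3068961\right) 486614 = 3070161 \cdot 486614 = 1493983324854$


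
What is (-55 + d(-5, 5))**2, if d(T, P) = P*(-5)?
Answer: 6400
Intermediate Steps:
d(T, P) = -5*P
(-55 + d(-5, 5))**2 = (-55 - 5*5)**2 = (-55 - 25)**2 = (-80)**2 = 6400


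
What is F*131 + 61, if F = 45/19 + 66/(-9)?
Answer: -33596/57 ≈ -589.40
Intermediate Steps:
F = -283/57 (F = 45*(1/19) + 66*(-⅑) = 45/19 - 22/3 = -283/57 ≈ -4.9649)
F*131 + 61 = -283/57*131 + 61 = -37073/57 + 61 = -33596/57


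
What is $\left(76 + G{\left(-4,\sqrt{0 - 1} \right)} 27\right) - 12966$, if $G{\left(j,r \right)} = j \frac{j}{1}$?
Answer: $-12458$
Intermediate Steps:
$G{\left(j,r \right)} = j^{2}$ ($G{\left(j,r \right)} = j j 1 = j j = j^{2}$)
$\left(76 + G{\left(-4,\sqrt{0 - 1} \right)} 27\right) - 12966 = \left(76 + \left(-4\right)^{2} \cdot 27\right) - 12966 = \left(76 + 16 \cdot 27\right) - 12966 = \left(76 + 432\right) - 12966 = 508 - 12966 = -12458$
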